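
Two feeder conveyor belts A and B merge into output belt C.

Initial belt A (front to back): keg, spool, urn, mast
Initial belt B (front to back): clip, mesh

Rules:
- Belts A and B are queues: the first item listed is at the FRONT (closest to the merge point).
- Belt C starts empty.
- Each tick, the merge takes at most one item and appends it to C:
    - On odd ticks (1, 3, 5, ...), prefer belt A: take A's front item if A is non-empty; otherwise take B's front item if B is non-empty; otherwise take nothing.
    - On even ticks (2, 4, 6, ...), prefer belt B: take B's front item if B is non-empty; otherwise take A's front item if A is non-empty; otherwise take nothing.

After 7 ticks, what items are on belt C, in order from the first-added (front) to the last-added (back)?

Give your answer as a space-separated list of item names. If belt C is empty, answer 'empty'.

Answer: keg clip spool mesh urn mast

Derivation:
Tick 1: prefer A, take keg from A; A=[spool,urn,mast] B=[clip,mesh] C=[keg]
Tick 2: prefer B, take clip from B; A=[spool,urn,mast] B=[mesh] C=[keg,clip]
Tick 3: prefer A, take spool from A; A=[urn,mast] B=[mesh] C=[keg,clip,spool]
Tick 4: prefer B, take mesh from B; A=[urn,mast] B=[-] C=[keg,clip,spool,mesh]
Tick 5: prefer A, take urn from A; A=[mast] B=[-] C=[keg,clip,spool,mesh,urn]
Tick 6: prefer B, take mast from A; A=[-] B=[-] C=[keg,clip,spool,mesh,urn,mast]
Tick 7: prefer A, both empty, nothing taken; A=[-] B=[-] C=[keg,clip,spool,mesh,urn,mast]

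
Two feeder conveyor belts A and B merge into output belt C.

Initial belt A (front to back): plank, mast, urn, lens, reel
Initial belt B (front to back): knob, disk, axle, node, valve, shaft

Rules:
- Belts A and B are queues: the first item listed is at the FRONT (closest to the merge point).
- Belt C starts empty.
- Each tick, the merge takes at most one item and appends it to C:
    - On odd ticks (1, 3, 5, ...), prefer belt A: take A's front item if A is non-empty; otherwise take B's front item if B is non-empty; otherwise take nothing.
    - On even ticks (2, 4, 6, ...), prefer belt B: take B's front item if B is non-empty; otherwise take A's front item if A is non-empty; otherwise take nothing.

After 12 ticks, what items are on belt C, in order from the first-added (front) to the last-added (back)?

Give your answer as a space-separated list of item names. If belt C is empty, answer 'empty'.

Tick 1: prefer A, take plank from A; A=[mast,urn,lens,reel] B=[knob,disk,axle,node,valve,shaft] C=[plank]
Tick 2: prefer B, take knob from B; A=[mast,urn,lens,reel] B=[disk,axle,node,valve,shaft] C=[plank,knob]
Tick 3: prefer A, take mast from A; A=[urn,lens,reel] B=[disk,axle,node,valve,shaft] C=[plank,knob,mast]
Tick 4: prefer B, take disk from B; A=[urn,lens,reel] B=[axle,node,valve,shaft] C=[plank,knob,mast,disk]
Tick 5: prefer A, take urn from A; A=[lens,reel] B=[axle,node,valve,shaft] C=[plank,knob,mast,disk,urn]
Tick 6: prefer B, take axle from B; A=[lens,reel] B=[node,valve,shaft] C=[plank,knob,mast,disk,urn,axle]
Tick 7: prefer A, take lens from A; A=[reel] B=[node,valve,shaft] C=[plank,knob,mast,disk,urn,axle,lens]
Tick 8: prefer B, take node from B; A=[reel] B=[valve,shaft] C=[plank,knob,mast,disk,urn,axle,lens,node]
Tick 9: prefer A, take reel from A; A=[-] B=[valve,shaft] C=[plank,knob,mast,disk,urn,axle,lens,node,reel]
Tick 10: prefer B, take valve from B; A=[-] B=[shaft] C=[plank,knob,mast,disk,urn,axle,lens,node,reel,valve]
Tick 11: prefer A, take shaft from B; A=[-] B=[-] C=[plank,knob,mast,disk,urn,axle,lens,node,reel,valve,shaft]
Tick 12: prefer B, both empty, nothing taken; A=[-] B=[-] C=[plank,knob,mast,disk,urn,axle,lens,node,reel,valve,shaft]

Answer: plank knob mast disk urn axle lens node reel valve shaft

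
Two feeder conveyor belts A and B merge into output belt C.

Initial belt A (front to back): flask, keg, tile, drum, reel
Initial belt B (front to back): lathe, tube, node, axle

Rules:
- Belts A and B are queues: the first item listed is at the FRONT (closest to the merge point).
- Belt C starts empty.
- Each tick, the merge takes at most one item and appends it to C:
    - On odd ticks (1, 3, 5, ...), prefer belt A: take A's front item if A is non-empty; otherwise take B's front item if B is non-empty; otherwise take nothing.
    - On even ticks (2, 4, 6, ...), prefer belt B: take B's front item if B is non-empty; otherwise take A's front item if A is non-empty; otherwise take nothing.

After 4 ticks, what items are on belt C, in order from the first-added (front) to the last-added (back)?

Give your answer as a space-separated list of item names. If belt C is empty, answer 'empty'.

Answer: flask lathe keg tube

Derivation:
Tick 1: prefer A, take flask from A; A=[keg,tile,drum,reel] B=[lathe,tube,node,axle] C=[flask]
Tick 2: prefer B, take lathe from B; A=[keg,tile,drum,reel] B=[tube,node,axle] C=[flask,lathe]
Tick 3: prefer A, take keg from A; A=[tile,drum,reel] B=[tube,node,axle] C=[flask,lathe,keg]
Tick 4: prefer B, take tube from B; A=[tile,drum,reel] B=[node,axle] C=[flask,lathe,keg,tube]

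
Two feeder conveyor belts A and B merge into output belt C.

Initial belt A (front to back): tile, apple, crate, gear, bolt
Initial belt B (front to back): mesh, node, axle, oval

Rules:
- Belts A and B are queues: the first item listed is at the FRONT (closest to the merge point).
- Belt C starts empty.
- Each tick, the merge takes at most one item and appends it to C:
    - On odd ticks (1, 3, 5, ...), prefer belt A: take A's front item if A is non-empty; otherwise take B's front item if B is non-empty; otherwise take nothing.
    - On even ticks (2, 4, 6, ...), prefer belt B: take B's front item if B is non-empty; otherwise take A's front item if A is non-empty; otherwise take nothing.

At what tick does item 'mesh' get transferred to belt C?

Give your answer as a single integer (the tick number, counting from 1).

Answer: 2

Derivation:
Tick 1: prefer A, take tile from A; A=[apple,crate,gear,bolt] B=[mesh,node,axle,oval] C=[tile]
Tick 2: prefer B, take mesh from B; A=[apple,crate,gear,bolt] B=[node,axle,oval] C=[tile,mesh]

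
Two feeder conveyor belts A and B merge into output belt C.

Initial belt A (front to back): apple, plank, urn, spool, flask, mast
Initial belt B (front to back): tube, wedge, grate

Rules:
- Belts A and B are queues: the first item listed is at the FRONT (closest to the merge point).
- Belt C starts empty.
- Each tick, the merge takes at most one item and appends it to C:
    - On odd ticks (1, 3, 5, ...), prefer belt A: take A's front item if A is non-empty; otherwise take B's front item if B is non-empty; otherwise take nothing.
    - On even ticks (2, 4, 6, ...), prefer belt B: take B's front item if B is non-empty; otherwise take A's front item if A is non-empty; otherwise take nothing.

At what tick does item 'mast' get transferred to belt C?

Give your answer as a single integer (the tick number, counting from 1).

Tick 1: prefer A, take apple from A; A=[plank,urn,spool,flask,mast] B=[tube,wedge,grate] C=[apple]
Tick 2: prefer B, take tube from B; A=[plank,urn,spool,flask,mast] B=[wedge,grate] C=[apple,tube]
Tick 3: prefer A, take plank from A; A=[urn,spool,flask,mast] B=[wedge,grate] C=[apple,tube,plank]
Tick 4: prefer B, take wedge from B; A=[urn,spool,flask,mast] B=[grate] C=[apple,tube,plank,wedge]
Tick 5: prefer A, take urn from A; A=[spool,flask,mast] B=[grate] C=[apple,tube,plank,wedge,urn]
Tick 6: prefer B, take grate from B; A=[spool,flask,mast] B=[-] C=[apple,tube,plank,wedge,urn,grate]
Tick 7: prefer A, take spool from A; A=[flask,mast] B=[-] C=[apple,tube,plank,wedge,urn,grate,spool]
Tick 8: prefer B, take flask from A; A=[mast] B=[-] C=[apple,tube,plank,wedge,urn,grate,spool,flask]
Tick 9: prefer A, take mast from A; A=[-] B=[-] C=[apple,tube,plank,wedge,urn,grate,spool,flask,mast]

Answer: 9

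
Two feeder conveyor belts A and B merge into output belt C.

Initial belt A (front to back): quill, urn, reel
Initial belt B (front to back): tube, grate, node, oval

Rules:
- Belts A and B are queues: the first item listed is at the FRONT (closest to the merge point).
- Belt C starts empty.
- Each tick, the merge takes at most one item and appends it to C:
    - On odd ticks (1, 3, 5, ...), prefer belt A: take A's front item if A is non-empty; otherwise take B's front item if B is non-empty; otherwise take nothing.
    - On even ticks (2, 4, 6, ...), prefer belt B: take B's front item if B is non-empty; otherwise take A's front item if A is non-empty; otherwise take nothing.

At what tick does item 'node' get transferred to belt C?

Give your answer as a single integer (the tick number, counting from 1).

Tick 1: prefer A, take quill from A; A=[urn,reel] B=[tube,grate,node,oval] C=[quill]
Tick 2: prefer B, take tube from B; A=[urn,reel] B=[grate,node,oval] C=[quill,tube]
Tick 3: prefer A, take urn from A; A=[reel] B=[grate,node,oval] C=[quill,tube,urn]
Tick 4: prefer B, take grate from B; A=[reel] B=[node,oval] C=[quill,tube,urn,grate]
Tick 5: prefer A, take reel from A; A=[-] B=[node,oval] C=[quill,tube,urn,grate,reel]
Tick 6: prefer B, take node from B; A=[-] B=[oval] C=[quill,tube,urn,grate,reel,node]

Answer: 6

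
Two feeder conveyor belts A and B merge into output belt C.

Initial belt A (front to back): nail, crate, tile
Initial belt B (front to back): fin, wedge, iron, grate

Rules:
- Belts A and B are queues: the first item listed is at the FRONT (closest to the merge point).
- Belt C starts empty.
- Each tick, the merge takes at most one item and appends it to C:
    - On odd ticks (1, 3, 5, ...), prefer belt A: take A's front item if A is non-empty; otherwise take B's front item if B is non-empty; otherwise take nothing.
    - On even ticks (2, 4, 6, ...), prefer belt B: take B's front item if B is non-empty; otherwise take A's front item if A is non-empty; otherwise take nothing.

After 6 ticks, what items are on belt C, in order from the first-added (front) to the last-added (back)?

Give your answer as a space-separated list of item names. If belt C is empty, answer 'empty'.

Answer: nail fin crate wedge tile iron

Derivation:
Tick 1: prefer A, take nail from A; A=[crate,tile] B=[fin,wedge,iron,grate] C=[nail]
Tick 2: prefer B, take fin from B; A=[crate,tile] B=[wedge,iron,grate] C=[nail,fin]
Tick 3: prefer A, take crate from A; A=[tile] B=[wedge,iron,grate] C=[nail,fin,crate]
Tick 4: prefer B, take wedge from B; A=[tile] B=[iron,grate] C=[nail,fin,crate,wedge]
Tick 5: prefer A, take tile from A; A=[-] B=[iron,grate] C=[nail,fin,crate,wedge,tile]
Tick 6: prefer B, take iron from B; A=[-] B=[grate] C=[nail,fin,crate,wedge,tile,iron]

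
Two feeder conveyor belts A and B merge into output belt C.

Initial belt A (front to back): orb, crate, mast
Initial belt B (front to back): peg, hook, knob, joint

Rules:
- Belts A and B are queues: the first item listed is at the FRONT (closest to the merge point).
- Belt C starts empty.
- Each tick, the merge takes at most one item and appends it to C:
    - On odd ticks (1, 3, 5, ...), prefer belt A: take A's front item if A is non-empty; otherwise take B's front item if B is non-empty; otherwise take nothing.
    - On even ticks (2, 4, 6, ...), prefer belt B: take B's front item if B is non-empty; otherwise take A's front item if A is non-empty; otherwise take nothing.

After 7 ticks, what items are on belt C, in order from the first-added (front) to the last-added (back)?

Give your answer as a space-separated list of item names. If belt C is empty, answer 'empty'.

Tick 1: prefer A, take orb from A; A=[crate,mast] B=[peg,hook,knob,joint] C=[orb]
Tick 2: prefer B, take peg from B; A=[crate,mast] B=[hook,knob,joint] C=[orb,peg]
Tick 3: prefer A, take crate from A; A=[mast] B=[hook,knob,joint] C=[orb,peg,crate]
Tick 4: prefer B, take hook from B; A=[mast] B=[knob,joint] C=[orb,peg,crate,hook]
Tick 5: prefer A, take mast from A; A=[-] B=[knob,joint] C=[orb,peg,crate,hook,mast]
Tick 6: prefer B, take knob from B; A=[-] B=[joint] C=[orb,peg,crate,hook,mast,knob]
Tick 7: prefer A, take joint from B; A=[-] B=[-] C=[orb,peg,crate,hook,mast,knob,joint]

Answer: orb peg crate hook mast knob joint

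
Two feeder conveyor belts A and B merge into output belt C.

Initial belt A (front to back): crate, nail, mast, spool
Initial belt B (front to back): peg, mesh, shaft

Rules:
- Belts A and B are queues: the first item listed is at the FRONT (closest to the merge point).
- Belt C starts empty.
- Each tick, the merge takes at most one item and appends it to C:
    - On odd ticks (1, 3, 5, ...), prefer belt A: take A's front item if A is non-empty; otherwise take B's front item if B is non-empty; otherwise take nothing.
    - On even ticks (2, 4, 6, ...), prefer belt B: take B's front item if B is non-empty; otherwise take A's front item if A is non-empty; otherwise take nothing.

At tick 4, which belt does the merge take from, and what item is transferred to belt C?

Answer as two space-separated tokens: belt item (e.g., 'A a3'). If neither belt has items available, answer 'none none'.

Answer: B mesh

Derivation:
Tick 1: prefer A, take crate from A; A=[nail,mast,spool] B=[peg,mesh,shaft] C=[crate]
Tick 2: prefer B, take peg from B; A=[nail,mast,spool] B=[mesh,shaft] C=[crate,peg]
Tick 3: prefer A, take nail from A; A=[mast,spool] B=[mesh,shaft] C=[crate,peg,nail]
Tick 4: prefer B, take mesh from B; A=[mast,spool] B=[shaft] C=[crate,peg,nail,mesh]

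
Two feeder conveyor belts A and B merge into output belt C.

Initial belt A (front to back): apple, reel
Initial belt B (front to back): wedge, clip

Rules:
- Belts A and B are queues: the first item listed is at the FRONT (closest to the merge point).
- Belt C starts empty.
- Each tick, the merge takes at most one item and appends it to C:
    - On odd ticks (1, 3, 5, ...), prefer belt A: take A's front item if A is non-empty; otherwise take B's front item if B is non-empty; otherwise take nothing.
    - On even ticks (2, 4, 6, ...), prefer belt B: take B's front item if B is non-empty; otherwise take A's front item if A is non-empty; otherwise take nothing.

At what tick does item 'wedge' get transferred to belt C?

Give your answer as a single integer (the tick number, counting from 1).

Answer: 2

Derivation:
Tick 1: prefer A, take apple from A; A=[reel] B=[wedge,clip] C=[apple]
Tick 2: prefer B, take wedge from B; A=[reel] B=[clip] C=[apple,wedge]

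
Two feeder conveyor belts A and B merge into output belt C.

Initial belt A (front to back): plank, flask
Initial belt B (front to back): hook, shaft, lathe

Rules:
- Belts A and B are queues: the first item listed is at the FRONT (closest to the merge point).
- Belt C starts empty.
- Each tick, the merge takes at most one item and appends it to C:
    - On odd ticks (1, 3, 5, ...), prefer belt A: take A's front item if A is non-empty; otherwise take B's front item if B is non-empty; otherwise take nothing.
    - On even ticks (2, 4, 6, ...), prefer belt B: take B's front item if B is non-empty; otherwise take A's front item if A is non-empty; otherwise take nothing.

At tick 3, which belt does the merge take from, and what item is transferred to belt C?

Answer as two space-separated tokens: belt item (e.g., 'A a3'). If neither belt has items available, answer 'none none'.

Answer: A flask

Derivation:
Tick 1: prefer A, take plank from A; A=[flask] B=[hook,shaft,lathe] C=[plank]
Tick 2: prefer B, take hook from B; A=[flask] B=[shaft,lathe] C=[plank,hook]
Tick 3: prefer A, take flask from A; A=[-] B=[shaft,lathe] C=[plank,hook,flask]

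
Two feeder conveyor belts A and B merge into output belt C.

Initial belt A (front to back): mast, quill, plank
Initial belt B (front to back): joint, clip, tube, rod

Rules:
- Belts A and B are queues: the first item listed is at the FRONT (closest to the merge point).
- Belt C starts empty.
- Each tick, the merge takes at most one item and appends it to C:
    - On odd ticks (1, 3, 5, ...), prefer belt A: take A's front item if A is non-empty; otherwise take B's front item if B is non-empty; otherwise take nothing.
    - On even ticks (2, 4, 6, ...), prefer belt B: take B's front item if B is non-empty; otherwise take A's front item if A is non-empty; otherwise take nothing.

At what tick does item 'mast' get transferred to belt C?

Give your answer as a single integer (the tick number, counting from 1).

Answer: 1

Derivation:
Tick 1: prefer A, take mast from A; A=[quill,plank] B=[joint,clip,tube,rod] C=[mast]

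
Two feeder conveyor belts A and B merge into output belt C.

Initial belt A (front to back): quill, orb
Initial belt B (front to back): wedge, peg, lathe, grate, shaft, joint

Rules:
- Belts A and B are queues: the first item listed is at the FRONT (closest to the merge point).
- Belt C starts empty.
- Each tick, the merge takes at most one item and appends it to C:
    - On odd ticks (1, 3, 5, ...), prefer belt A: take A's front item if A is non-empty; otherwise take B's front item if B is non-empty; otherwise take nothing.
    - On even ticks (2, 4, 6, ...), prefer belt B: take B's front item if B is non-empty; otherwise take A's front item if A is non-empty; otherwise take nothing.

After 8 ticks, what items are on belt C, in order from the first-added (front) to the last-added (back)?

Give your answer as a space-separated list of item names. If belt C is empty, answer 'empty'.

Tick 1: prefer A, take quill from A; A=[orb] B=[wedge,peg,lathe,grate,shaft,joint] C=[quill]
Tick 2: prefer B, take wedge from B; A=[orb] B=[peg,lathe,grate,shaft,joint] C=[quill,wedge]
Tick 3: prefer A, take orb from A; A=[-] B=[peg,lathe,grate,shaft,joint] C=[quill,wedge,orb]
Tick 4: prefer B, take peg from B; A=[-] B=[lathe,grate,shaft,joint] C=[quill,wedge,orb,peg]
Tick 5: prefer A, take lathe from B; A=[-] B=[grate,shaft,joint] C=[quill,wedge,orb,peg,lathe]
Tick 6: prefer B, take grate from B; A=[-] B=[shaft,joint] C=[quill,wedge,orb,peg,lathe,grate]
Tick 7: prefer A, take shaft from B; A=[-] B=[joint] C=[quill,wedge,orb,peg,lathe,grate,shaft]
Tick 8: prefer B, take joint from B; A=[-] B=[-] C=[quill,wedge,orb,peg,lathe,grate,shaft,joint]

Answer: quill wedge orb peg lathe grate shaft joint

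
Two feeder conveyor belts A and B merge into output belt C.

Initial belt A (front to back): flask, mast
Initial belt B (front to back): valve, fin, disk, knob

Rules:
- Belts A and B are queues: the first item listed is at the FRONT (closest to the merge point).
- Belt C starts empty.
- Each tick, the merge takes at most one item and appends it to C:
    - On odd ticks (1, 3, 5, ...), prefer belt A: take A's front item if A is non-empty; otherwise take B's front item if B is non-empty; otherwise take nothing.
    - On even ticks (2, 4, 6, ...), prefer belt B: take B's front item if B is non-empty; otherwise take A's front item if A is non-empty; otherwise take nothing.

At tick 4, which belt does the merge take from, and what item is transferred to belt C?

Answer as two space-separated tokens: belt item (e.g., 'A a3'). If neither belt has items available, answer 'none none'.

Tick 1: prefer A, take flask from A; A=[mast] B=[valve,fin,disk,knob] C=[flask]
Tick 2: prefer B, take valve from B; A=[mast] B=[fin,disk,knob] C=[flask,valve]
Tick 3: prefer A, take mast from A; A=[-] B=[fin,disk,knob] C=[flask,valve,mast]
Tick 4: prefer B, take fin from B; A=[-] B=[disk,knob] C=[flask,valve,mast,fin]

Answer: B fin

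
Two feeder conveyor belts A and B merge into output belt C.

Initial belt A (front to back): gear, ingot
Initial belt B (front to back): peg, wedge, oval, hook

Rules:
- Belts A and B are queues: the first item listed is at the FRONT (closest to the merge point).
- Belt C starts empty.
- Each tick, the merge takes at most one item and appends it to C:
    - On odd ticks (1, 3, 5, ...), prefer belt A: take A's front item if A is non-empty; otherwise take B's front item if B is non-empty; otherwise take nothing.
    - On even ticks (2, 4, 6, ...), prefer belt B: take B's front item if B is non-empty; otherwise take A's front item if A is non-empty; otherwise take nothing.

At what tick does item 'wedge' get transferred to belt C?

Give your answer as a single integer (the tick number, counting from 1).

Tick 1: prefer A, take gear from A; A=[ingot] B=[peg,wedge,oval,hook] C=[gear]
Tick 2: prefer B, take peg from B; A=[ingot] B=[wedge,oval,hook] C=[gear,peg]
Tick 3: prefer A, take ingot from A; A=[-] B=[wedge,oval,hook] C=[gear,peg,ingot]
Tick 4: prefer B, take wedge from B; A=[-] B=[oval,hook] C=[gear,peg,ingot,wedge]

Answer: 4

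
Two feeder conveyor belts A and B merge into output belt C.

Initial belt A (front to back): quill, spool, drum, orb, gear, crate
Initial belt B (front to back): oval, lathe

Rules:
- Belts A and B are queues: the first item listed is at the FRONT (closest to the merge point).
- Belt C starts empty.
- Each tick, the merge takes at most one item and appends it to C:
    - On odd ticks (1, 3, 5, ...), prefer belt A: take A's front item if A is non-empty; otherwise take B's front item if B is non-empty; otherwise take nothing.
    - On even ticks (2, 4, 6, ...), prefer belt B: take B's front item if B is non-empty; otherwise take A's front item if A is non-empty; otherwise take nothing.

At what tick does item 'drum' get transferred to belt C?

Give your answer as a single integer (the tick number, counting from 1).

Answer: 5

Derivation:
Tick 1: prefer A, take quill from A; A=[spool,drum,orb,gear,crate] B=[oval,lathe] C=[quill]
Tick 2: prefer B, take oval from B; A=[spool,drum,orb,gear,crate] B=[lathe] C=[quill,oval]
Tick 3: prefer A, take spool from A; A=[drum,orb,gear,crate] B=[lathe] C=[quill,oval,spool]
Tick 4: prefer B, take lathe from B; A=[drum,orb,gear,crate] B=[-] C=[quill,oval,spool,lathe]
Tick 5: prefer A, take drum from A; A=[orb,gear,crate] B=[-] C=[quill,oval,spool,lathe,drum]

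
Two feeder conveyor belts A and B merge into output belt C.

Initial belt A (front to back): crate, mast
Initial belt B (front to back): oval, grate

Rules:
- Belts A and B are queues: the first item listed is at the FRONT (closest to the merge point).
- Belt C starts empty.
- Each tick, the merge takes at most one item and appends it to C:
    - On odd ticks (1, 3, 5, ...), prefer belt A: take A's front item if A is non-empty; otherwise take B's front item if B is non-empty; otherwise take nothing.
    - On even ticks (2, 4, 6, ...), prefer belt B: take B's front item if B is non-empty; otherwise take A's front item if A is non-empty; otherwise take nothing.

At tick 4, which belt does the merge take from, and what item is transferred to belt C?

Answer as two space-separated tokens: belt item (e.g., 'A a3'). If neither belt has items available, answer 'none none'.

Tick 1: prefer A, take crate from A; A=[mast] B=[oval,grate] C=[crate]
Tick 2: prefer B, take oval from B; A=[mast] B=[grate] C=[crate,oval]
Tick 3: prefer A, take mast from A; A=[-] B=[grate] C=[crate,oval,mast]
Tick 4: prefer B, take grate from B; A=[-] B=[-] C=[crate,oval,mast,grate]

Answer: B grate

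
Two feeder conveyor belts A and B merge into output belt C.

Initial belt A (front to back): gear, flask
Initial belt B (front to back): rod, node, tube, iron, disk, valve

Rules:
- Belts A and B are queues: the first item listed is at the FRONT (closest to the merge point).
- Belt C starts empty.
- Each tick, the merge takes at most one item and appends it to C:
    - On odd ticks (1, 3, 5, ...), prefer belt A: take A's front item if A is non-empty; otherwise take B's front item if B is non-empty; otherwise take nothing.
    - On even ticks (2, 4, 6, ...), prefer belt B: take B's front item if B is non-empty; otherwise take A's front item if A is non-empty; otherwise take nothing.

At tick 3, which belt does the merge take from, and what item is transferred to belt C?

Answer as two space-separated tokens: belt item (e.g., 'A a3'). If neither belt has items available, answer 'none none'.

Tick 1: prefer A, take gear from A; A=[flask] B=[rod,node,tube,iron,disk,valve] C=[gear]
Tick 2: prefer B, take rod from B; A=[flask] B=[node,tube,iron,disk,valve] C=[gear,rod]
Tick 3: prefer A, take flask from A; A=[-] B=[node,tube,iron,disk,valve] C=[gear,rod,flask]

Answer: A flask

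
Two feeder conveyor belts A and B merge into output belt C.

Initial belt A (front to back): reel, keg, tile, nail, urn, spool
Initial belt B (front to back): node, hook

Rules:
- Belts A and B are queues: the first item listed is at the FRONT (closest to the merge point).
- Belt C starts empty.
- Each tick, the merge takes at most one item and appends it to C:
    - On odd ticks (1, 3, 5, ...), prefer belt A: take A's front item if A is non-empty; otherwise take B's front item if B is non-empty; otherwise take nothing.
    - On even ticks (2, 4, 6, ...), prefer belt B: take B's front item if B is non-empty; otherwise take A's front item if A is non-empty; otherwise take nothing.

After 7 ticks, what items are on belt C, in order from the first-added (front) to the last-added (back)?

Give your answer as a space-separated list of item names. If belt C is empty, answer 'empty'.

Answer: reel node keg hook tile nail urn

Derivation:
Tick 1: prefer A, take reel from A; A=[keg,tile,nail,urn,spool] B=[node,hook] C=[reel]
Tick 2: prefer B, take node from B; A=[keg,tile,nail,urn,spool] B=[hook] C=[reel,node]
Tick 3: prefer A, take keg from A; A=[tile,nail,urn,spool] B=[hook] C=[reel,node,keg]
Tick 4: prefer B, take hook from B; A=[tile,nail,urn,spool] B=[-] C=[reel,node,keg,hook]
Tick 5: prefer A, take tile from A; A=[nail,urn,spool] B=[-] C=[reel,node,keg,hook,tile]
Tick 6: prefer B, take nail from A; A=[urn,spool] B=[-] C=[reel,node,keg,hook,tile,nail]
Tick 7: prefer A, take urn from A; A=[spool] B=[-] C=[reel,node,keg,hook,tile,nail,urn]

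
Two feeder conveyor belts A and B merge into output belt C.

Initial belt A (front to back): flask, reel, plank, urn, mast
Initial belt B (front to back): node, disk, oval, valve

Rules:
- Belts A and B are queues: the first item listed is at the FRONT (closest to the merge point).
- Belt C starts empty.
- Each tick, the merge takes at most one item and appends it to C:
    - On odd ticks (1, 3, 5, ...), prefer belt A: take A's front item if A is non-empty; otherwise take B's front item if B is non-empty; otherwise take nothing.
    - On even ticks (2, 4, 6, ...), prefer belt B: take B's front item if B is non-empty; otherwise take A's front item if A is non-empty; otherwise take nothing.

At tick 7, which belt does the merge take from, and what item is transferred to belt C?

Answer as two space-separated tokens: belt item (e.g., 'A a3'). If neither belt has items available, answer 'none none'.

Answer: A urn

Derivation:
Tick 1: prefer A, take flask from A; A=[reel,plank,urn,mast] B=[node,disk,oval,valve] C=[flask]
Tick 2: prefer B, take node from B; A=[reel,plank,urn,mast] B=[disk,oval,valve] C=[flask,node]
Tick 3: prefer A, take reel from A; A=[plank,urn,mast] B=[disk,oval,valve] C=[flask,node,reel]
Tick 4: prefer B, take disk from B; A=[plank,urn,mast] B=[oval,valve] C=[flask,node,reel,disk]
Tick 5: prefer A, take plank from A; A=[urn,mast] B=[oval,valve] C=[flask,node,reel,disk,plank]
Tick 6: prefer B, take oval from B; A=[urn,mast] B=[valve] C=[flask,node,reel,disk,plank,oval]
Tick 7: prefer A, take urn from A; A=[mast] B=[valve] C=[flask,node,reel,disk,plank,oval,urn]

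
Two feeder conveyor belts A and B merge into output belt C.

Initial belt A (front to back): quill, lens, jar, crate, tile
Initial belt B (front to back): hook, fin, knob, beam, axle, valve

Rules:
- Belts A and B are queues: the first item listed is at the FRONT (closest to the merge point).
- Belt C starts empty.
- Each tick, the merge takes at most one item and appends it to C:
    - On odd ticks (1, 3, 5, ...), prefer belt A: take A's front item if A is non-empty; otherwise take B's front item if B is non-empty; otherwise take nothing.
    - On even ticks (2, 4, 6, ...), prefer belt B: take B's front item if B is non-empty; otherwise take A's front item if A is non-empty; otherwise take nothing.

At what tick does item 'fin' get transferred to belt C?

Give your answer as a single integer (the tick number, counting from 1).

Tick 1: prefer A, take quill from A; A=[lens,jar,crate,tile] B=[hook,fin,knob,beam,axle,valve] C=[quill]
Tick 2: prefer B, take hook from B; A=[lens,jar,crate,tile] B=[fin,knob,beam,axle,valve] C=[quill,hook]
Tick 3: prefer A, take lens from A; A=[jar,crate,tile] B=[fin,knob,beam,axle,valve] C=[quill,hook,lens]
Tick 4: prefer B, take fin from B; A=[jar,crate,tile] B=[knob,beam,axle,valve] C=[quill,hook,lens,fin]

Answer: 4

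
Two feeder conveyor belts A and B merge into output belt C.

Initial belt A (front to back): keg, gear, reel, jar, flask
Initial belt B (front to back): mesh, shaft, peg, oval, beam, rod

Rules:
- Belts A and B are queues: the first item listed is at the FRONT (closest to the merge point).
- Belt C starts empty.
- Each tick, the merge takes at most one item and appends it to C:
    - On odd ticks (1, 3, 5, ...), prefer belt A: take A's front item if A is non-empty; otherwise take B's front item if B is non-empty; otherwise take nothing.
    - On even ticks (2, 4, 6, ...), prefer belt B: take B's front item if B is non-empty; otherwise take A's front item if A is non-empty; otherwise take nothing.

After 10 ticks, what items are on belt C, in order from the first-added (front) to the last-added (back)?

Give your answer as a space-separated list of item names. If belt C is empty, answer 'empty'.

Tick 1: prefer A, take keg from A; A=[gear,reel,jar,flask] B=[mesh,shaft,peg,oval,beam,rod] C=[keg]
Tick 2: prefer B, take mesh from B; A=[gear,reel,jar,flask] B=[shaft,peg,oval,beam,rod] C=[keg,mesh]
Tick 3: prefer A, take gear from A; A=[reel,jar,flask] B=[shaft,peg,oval,beam,rod] C=[keg,mesh,gear]
Tick 4: prefer B, take shaft from B; A=[reel,jar,flask] B=[peg,oval,beam,rod] C=[keg,mesh,gear,shaft]
Tick 5: prefer A, take reel from A; A=[jar,flask] B=[peg,oval,beam,rod] C=[keg,mesh,gear,shaft,reel]
Tick 6: prefer B, take peg from B; A=[jar,flask] B=[oval,beam,rod] C=[keg,mesh,gear,shaft,reel,peg]
Tick 7: prefer A, take jar from A; A=[flask] B=[oval,beam,rod] C=[keg,mesh,gear,shaft,reel,peg,jar]
Tick 8: prefer B, take oval from B; A=[flask] B=[beam,rod] C=[keg,mesh,gear,shaft,reel,peg,jar,oval]
Tick 9: prefer A, take flask from A; A=[-] B=[beam,rod] C=[keg,mesh,gear,shaft,reel,peg,jar,oval,flask]
Tick 10: prefer B, take beam from B; A=[-] B=[rod] C=[keg,mesh,gear,shaft,reel,peg,jar,oval,flask,beam]

Answer: keg mesh gear shaft reel peg jar oval flask beam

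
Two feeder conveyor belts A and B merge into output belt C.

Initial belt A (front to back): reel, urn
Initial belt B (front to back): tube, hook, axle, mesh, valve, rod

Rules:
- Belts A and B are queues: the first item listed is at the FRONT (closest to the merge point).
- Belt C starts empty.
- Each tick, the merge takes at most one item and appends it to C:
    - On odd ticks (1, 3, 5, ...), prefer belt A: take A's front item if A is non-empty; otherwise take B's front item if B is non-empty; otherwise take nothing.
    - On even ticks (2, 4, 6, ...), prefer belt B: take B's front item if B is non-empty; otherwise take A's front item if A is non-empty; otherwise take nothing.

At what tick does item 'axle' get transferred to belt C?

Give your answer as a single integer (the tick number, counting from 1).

Answer: 5

Derivation:
Tick 1: prefer A, take reel from A; A=[urn] B=[tube,hook,axle,mesh,valve,rod] C=[reel]
Tick 2: prefer B, take tube from B; A=[urn] B=[hook,axle,mesh,valve,rod] C=[reel,tube]
Tick 3: prefer A, take urn from A; A=[-] B=[hook,axle,mesh,valve,rod] C=[reel,tube,urn]
Tick 4: prefer B, take hook from B; A=[-] B=[axle,mesh,valve,rod] C=[reel,tube,urn,hook]
Tick 5: prefer A, take axle from B; A=[-] B=[mesh,valve,rod] C=[reel,tube,urn,hook,axle]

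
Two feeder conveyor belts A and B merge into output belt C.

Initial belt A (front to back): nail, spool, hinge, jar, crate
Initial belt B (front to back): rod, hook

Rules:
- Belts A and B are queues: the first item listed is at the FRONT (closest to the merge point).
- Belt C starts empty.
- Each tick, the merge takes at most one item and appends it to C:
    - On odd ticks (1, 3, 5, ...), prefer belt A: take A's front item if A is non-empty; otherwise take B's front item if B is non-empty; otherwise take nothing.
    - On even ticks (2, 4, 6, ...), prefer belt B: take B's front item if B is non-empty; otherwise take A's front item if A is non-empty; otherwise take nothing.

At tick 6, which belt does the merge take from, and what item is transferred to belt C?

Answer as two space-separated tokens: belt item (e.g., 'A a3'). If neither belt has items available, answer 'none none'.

Answer: A jar

Derivation:
Tick 1: prefer A, take nail from A; A=[spool,hinge,jar,crate] B=[rod,hook] C=[nail]
Tick 2: prefer B, take rod from B; A=[spool,hinge,jar,crate] B=[hook] C=[nail,rod]
Tick 3: prefer A, take spool from A; A=[hinge,jar,crate] B=[hook] C=[nail,rod,spool]
Tick 4: prefer B, take hook from B; A=[hinge,jar,crate] B=[-] C=[nail,rod,spool,hook]
Tick 5: prefer A, take hinge from A; A=[jar,crate] B=[-] C=[nail,rod,spool,hook,hinge]
Tick 6: prefer B, take jar from A; A=[crate] B=[-] C=[nail,rod,spool,hook,hinge,jar]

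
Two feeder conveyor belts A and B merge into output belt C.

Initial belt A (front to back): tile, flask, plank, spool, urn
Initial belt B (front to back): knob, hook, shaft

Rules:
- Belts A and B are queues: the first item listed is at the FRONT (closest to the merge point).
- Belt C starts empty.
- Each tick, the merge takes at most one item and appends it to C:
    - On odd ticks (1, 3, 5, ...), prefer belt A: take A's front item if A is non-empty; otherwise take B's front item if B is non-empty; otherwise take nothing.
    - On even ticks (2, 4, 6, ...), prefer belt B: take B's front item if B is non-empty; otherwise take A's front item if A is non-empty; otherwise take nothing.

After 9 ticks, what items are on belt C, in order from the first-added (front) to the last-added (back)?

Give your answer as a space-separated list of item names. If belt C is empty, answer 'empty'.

Answer: tile knob flask hook plank shaft spool urn

Derivation:
Tick 1: prefer A, take tile from A; A=[flask,plank,spool,urn] B=[knob,hook,shaft] C=[tile]
Tick 2: prefer B, take knob from B; A=[flask,plank,spool,urn] B=[hook,shaft] C=[tile,knob]
Tick 3: prefer A, take flask from A; A=[plank,spool,urn] B=[hook,shaft] C=[tile,knob,flask]
Tick 4: prefer B, take hook from B; A=[plank,spool,urn] B=[shaft] C=[tile,knob,flask,hook]
Tick 5: prefer A, take plank from A; A=[spool,urn] B=[shaft] C=[tile,knob,flask,hook,plank]
Tick 6: prefer B, take shaft from B; A=[spool,urn] B=[-] C=[tile,knob,flask,hook,plank,shaft]
Tick 7: prefer A, take spool from A; A=[urn] B=[-] C=[tile,knob,flask,hook,plank,shaft,spool]
Tick 8: prefer B, take urn from A; A=[-] B=[-] C=[tile,knob,flask,hook,plank,shaft,spool,urn]
Tick 9: prefer A, both empty, nothing taken; A=[-] B=[-] C=[tile,knob,flask,hook,plank,shaft,spool,urn]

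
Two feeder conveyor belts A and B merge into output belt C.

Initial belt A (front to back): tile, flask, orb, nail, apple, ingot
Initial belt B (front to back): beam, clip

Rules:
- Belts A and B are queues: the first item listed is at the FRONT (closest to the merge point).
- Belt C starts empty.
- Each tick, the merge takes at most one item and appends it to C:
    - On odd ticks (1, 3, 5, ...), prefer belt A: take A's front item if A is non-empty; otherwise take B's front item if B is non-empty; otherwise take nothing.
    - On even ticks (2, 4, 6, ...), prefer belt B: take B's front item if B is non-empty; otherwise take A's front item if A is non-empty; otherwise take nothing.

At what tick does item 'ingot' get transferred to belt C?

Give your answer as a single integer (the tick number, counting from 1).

Tick 1: prefer A, take tile from A; A=[flask,orb,nail,apple,ingot] B=[beam,clip] C=[tile]
Tick 2: prefer B, take beam from B; A=[flask,orb,nail,apple,ingot] B=[clip] C=[tile,beam]
Tick 3: prefer A, take flask from A; A=[orb,nail,apple,ingot] B=[clip] C=[tile,beam,flask]
Tick 4: prefer B, take clip from B; A=[orb,nail,apple,ingot] B=[-] C=[tile,beam,flask,clip]
Tick 5: prefer A, take orb from A; A=[nail,apple,ingot] B=[-] C=[tile,beam,flask,clip,orb]
Tick 6: prefer B, take nail from A; A=[apple,ingot] B=[-] C=[tile,beam,flask,clip,orb,nail]
Tick 7: prefer A, take apple from A; A=[ingot] B=[-] C=[tile,beam,flask,clip,orb,nail,apple]
Tick 8: prefer B, take ingot from A; A=[-] B=[-] C=[tile,beam,flask,clip,orb,nail,apple,ingot]

Answer: 8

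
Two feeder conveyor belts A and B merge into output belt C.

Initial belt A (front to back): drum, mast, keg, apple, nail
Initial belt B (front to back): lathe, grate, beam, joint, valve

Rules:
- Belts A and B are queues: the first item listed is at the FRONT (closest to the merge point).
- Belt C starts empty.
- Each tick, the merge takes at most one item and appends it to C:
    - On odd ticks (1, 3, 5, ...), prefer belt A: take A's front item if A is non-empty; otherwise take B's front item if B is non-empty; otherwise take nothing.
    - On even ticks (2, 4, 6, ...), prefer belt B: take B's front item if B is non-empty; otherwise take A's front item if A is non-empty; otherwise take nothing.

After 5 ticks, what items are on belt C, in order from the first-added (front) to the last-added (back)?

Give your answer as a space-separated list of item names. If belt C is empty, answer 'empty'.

Answer: drum lathe mast grate keg

Derivation:
Tick 1: prefer A, take drum from A; A=[mast,keg,apple,nail] B=[lathe,grate,beam,joint,valve] C=[drum]
Tick 2: prefer B, take lathe from B; A=[mast,keg,apple,nail] B=[grate,beam,joint,valve] C=[drum,lathe]
Tick 3: prefer A, take mast from A; A=[keg,apple,nail] B=[grate,beam,joint,valve] C=[drum,lathe,mast]
Tick 4: prefer B, take grate from B; A=[keg,apple,nail] B=[beam,joint,valve] C=[drum,lathe,mast,grate]
Tick 5: prefer A, take keg from A; A=[apple,nail] B=[beam,joint,valve] C=[drum,lathe,mast,grate,keg]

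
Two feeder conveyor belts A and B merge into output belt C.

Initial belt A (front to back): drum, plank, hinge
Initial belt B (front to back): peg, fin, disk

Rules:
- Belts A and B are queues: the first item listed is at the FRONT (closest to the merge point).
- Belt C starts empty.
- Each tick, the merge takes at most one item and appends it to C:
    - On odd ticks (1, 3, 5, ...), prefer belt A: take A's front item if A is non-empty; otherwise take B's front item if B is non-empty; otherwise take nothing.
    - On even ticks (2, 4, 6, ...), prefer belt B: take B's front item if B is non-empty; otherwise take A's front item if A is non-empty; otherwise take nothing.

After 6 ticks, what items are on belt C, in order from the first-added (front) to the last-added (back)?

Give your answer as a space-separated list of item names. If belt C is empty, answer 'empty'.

Answer: drum peg plank fin hinge disk

Derivation:
Tick 1: prefer A, take drum from A; A=[plank,hinge] B=[peg,fin,disk] C=[drum]
Tick 2: prefer B, take peg from B; A=[plank,hinge] B=[fin,disk] C=[drum,peg]
Tick 3: prefer A, take plank from A; A=[hinge] B=[fin,disk] C=[drum,peg,plank]
Tick 4: prefer B, take fin from B; A=[hinge] B=[disk] C=[drum,peg,plank,fin]
Tick 5: prefer A, take hinge from A; A=[-] B=[disk] C=[drum,peg,plank,fin,hinge]
Tick 6: prefer B, take disk from B; A=[-] B=[-] C=[drum,peg,plank,fin,hinge,disk]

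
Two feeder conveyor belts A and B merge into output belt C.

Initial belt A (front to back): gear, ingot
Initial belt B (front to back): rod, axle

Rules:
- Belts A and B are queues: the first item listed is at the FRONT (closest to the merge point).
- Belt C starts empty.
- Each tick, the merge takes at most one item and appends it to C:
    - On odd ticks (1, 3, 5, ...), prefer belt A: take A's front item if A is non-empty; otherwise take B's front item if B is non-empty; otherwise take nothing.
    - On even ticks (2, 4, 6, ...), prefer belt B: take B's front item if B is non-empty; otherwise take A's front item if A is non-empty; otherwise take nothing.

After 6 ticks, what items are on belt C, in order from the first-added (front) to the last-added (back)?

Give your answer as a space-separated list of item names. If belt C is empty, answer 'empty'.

Tick 1: prefer A, take gear from A; A=[ingot] B=[rod,axle] C=[gear]
Tick 2: prefer B, take rod from B; A=[ingot] B=[axle] C=[gear,rod]
Tick 3: prefer A, take ingot from A; A=[-] B=[axle] C=[gear,rod,ingot]
Tick 4: prefer B, take axle from B; A=[-] B=[-] C=[gear,rod,ingot,axle]
Tick 5: prefer A, both empty, nothing taken; A=[-] B=[-] C=[gear,rod,ingot,axle]
Tick 6: prefer B, both empty, nothing taken; A=[-] B=[-] C=[gear,rod,ingot,axle]

Answer: gear rod ingot axle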